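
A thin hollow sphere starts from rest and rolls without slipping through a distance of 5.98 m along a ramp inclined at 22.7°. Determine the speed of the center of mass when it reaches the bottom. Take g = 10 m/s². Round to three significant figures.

For this body I = (2/3)MR², i.e. k = I/(MR²) = 2/3.
Rolling without slipping gives ω = v/R, so the total kinetic energy is ½Mv² + ½Iω² = ½(1+k)Mv² = (5/6)Mv².
The vertical drop is h = L sinθ = 5.98 × sin22.7° = 2.308 m.
Energy conservation: Mgh = (5/6)Mv², so v = √(2gh/(1+k)) = √(2 × 10 × 2.308 / 1.667) ≈ 5.26 m/s.

v ≈ 5.26 m/s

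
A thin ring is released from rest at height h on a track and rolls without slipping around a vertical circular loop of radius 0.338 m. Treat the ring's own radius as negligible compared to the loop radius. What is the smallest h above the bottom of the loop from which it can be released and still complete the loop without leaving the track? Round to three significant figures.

With I = MR², the ratio k = I/(MR²) is 1.
At the top, contact is just lost when gravity alone supplies the centripetal force: Mg = Mv_top²/r, i.e. v_top² = gr.
With ω = v/R, the kinetic energy at speed v is ½(1+k)Mv² = Mv².
Energy conservation from release (height h) to the top (height 2r): Mgh = Mg(2r) + M·gr.
Thus h_min = 2r + (1+k)r/2 = r(2 + 2/2) = 0.338 × 3 ≈ 1.01 m.

h_min ≈ 1.01 m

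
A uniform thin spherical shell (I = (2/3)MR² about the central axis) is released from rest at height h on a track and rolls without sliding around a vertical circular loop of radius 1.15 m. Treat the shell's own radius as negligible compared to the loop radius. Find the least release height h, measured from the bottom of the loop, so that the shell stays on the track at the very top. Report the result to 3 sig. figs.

Here I = (2/3)MR², so the shape factor k = I/(MR²) = 2/3.
At the top, contact is just lost when gravity alone supplies the centripetal force: Mg = Mv_top²/r, i.e. v_top² = gr.
With ω = v/R, the kinetic energy at speed v is ½(1+k)Mv² = (5/6)Mv².
Energy conservation from release (height h) to the top (height 2r): Mgh = Mg(2r) + (5/6)M·gr.
Thus h_min = 2r + (1+k)r/2 = r(2 + 1.667/2) = 1.15 × 2.833 ≈ 3.26 m.

h_min ≈ 3.26 m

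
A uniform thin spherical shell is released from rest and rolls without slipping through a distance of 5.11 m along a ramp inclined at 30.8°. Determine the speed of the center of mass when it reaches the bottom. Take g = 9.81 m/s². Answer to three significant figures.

v ≈ 5.55 m/s

For this body I = (2/3)MR², i.e. k = I/(MR²) = 2/3.
Rolling without slipping gives ω = v/R, so the total kinetic energy is ½Mv² + ½Iω² = ½(1+k)Mv² = (5/6)Mv².
The vertical drop is h = L sinθ = 5.11 × sin30.8° = 2.617 m.
Setting Mgh = (5/6)Mv² gives v = √(2gh/(1+k)) = √(2·9.81·2.617/1.667) ≈ 5.55 m/s.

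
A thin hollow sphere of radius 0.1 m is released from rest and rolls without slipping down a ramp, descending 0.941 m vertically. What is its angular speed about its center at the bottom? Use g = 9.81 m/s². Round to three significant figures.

ω ≈ 33.3 rad/s

The moment of inertia is (2/3)MR², giving k ≡ I/(MR²) = 2/3.
Pure rolling means v = ωR; then KE = ½Mv² + ½I(v/R)² = ½(1+k)Mv² = (5/6)Mv².
Energy conservation Mgh = ½(1+k)Mv² gives v = √(2gh/(1+k)) = √(2 × 9.81 × 0.941 / 1.667) = 3.328 m/s.
Then ω = v/R = 3.328 / 0.1 ≈ 33.3 rad/s.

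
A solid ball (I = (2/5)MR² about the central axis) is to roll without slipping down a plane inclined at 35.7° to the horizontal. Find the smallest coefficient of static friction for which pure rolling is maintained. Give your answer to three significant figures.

With I = (2/5)MR², the ratio k = I/(MR²) is 0.4.
Along the incline Mg sinθ − f = Ma, and torque about the center fR = Iα = kMR²(a/R) gives f = kMa.
These give a = g sinθ/(1+k) and the required friction f = kMg sinθ/(1+k).
The normal force is N = Mg cosθ, so μ_min = f/N = k tanθ/(1+k).
μ_min = 0.4 × tan35.7° / 1.4 ≈ 0.205.

μ_min ≈ 0.205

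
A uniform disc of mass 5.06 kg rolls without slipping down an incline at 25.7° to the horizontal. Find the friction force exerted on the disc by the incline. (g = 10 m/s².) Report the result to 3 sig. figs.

The moment of inertia is (1/2)MR², giving k ≡ I/(MR²) = 0.5.
Along the incline Mg sinθ − f = Ma, and torque about the center fR = Iα = kMR²(a/R) gives f = kMa.
Combining, a = g sinθ/(1+k) and f = kMa = kMg sinθ/(1+k).
f = 0.5 × 5.06 × 10 × sin25.7° / 1.5 ≈ 7.31 N.

f ≈ 7.31 N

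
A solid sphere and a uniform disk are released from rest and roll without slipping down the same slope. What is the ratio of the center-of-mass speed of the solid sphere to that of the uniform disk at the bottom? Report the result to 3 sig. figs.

v_ratio ≈ 1.04

Each satisfies Mgh = ½(1+k)Mv² with k = I/(MR²), so v ∝ 1/√(1+k).
For the solid sphere k = 0.4; for the uniform disk k = 0.5.
v₁/v₂ = √((1+k₂)/(1+k₁)) = √(1.5/1.4) ≈ 1.04.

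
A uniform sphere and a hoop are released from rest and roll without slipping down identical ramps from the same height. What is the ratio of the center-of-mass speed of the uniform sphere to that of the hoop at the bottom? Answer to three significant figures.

Each satisfies Mgh = ½(1+k)Mv² with k = I/(MR²), so v ∝ 1/√(1+k).
For the uniform sphere k = 0.4; for the hoop k = 1.
v₁/v₂ = √((1+k₂)/(1+k₁)) = √(2/1.4) ≈ 1.20.

v_ratio ≈ 1.20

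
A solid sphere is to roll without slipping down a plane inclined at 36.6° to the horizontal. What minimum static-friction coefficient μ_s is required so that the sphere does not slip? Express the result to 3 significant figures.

μ_min ≈ 0.212

Here I = (2/5)MR², so the shape factor k = I/(MR²) = 0.4.
Along the incline Mg sinθ − f = Ma, and torque about the center fR = Iα = kMR²(a/R) gives f = kMa.
These give a = g sinθ/(1+k) and the required friction f = kMg sinθ/(1+k).
The normal force is N = Mg cosθ, so μ_min = f/N = k tanθ/(1+k).
μ_min = 0.4 × tan36.6° / 1.4 ≈ 0.212.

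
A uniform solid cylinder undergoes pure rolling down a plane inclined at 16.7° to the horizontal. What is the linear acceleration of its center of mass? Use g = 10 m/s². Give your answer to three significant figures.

a ≈ 1.92 m/s²

For this body I = (1/2)MR², i.e. k = I/(MR²) = 0.5.
Newton's second law down the slope: Mg sinθ − f = Ma. The torque equation fR = Iα (with α = a/R) gives f = kMa.
Eliminating f: Mg sinθ = (1+k)Ma, so a = g sinθ/(1+k) = 10 × sin16.7° / 1.5 ≈ 1.92 m/s².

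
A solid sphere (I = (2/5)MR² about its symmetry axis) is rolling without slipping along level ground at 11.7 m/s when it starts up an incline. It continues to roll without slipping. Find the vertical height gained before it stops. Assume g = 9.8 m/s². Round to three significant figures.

With I = (2/5)MR², the ratio k = I/(MR²) is 0.4.
Since it rolls without slipping, ω = v/R and KE = ½Mv² + ½Iω² = ½(1+k)Mv² = (7/10)Mv².
At the top the kinetic energy is zero, so (7/10)Mv₀² = Mgh.
Thus h = (1+k)v₀²/(2g) = 1.4 × 11.7² / (2 × 9.8) ≈ 9.78 m.

h ≈ 9.78 m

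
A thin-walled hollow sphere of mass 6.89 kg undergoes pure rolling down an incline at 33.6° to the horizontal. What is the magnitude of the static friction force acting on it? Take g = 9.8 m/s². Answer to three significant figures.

With I = (2/3)MR², the ratio k = I/(MR²) is 2/3.
Translational: Mg sinθ − f = Ma. Rotational about the CM: fR = Iα = kMRa, so f = kMa.
Combining, a = g sinθ/(1+k) and f = kMa = kMg sinθ/(1+k).
f = (2/3) × 6.89 × 9.8 × sin33.6° / 1.667 ≈ 14.9 N.

f ≈ 14.9 N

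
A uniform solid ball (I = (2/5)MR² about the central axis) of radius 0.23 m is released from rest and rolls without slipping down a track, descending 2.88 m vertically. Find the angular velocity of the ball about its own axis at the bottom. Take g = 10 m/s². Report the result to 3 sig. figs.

ω ≈ 27.9 rad/s

Here I = (2/5)MR², so the shape factor k = I/(MR²) = 0.4.
The rolling condition ω = v/R makes the rotational term ½I(v/R)² = ½kMv², so KE_total = ½(1+k)Mv² = (7/10)Mv².
Energy conservation Mgh = ½(1+k)Mv² gives v = √(2gh/(1+k)) = √(2 × 10 × 2.88 / 1.4) = 6.414 m/s.
Then ω = v/R = 6.414 / 0.23 ≈ 27.9 rad/s.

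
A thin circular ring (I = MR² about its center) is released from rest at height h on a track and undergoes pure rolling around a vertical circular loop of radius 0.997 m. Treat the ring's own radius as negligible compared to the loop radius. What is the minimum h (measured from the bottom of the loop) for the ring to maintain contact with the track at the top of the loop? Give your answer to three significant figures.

h_min ≈ 2.99 m

With I = MR², the ratio k = I/(MR²) is 1.
At the top of the loop, the minimum-contact condition is Mg = Mv_top²/r, so v_top² = gr.
With ω = v/R, the kinetic energy at speed v is ½(1+k)Mv² = Mv².
Energy conservation from release (height h) to the top (height 2r): Mgh = Mg(2r) + M·gr.
Thus h_min = 2r + (1+k)r/2 = r(2 + 2/2) = 0.997 × 3 ≈ 2.99 m.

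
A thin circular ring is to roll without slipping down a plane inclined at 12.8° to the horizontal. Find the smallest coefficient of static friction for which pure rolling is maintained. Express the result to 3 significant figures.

Here I = MR², so the shape factor k = I/(MR²) = 1.
Along the incline Mg sinθ − f = Ma, and torque about the center fR = Iα = kMR²(a/R) gives f = kMa.
These give a = g sinθ/(1+k) and the required friction f = kMg sinθ/(1+k).
The normal force is N = Mg cosθ, so μ_min = f/N = k tanθ/(1+k).
μ_min = 1 × tan12.8° / 2 ≈ 0.114.

μ_min ≈ 0.114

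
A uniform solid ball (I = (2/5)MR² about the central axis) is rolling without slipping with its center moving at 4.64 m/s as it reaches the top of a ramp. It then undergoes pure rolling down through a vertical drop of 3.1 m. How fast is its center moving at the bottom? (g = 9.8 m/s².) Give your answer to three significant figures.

With I = (2/5)MR², the ratio k = I/(MR²) is 0.4.
Since it rolls without slipping, ω = v/R and KE = ½Mv² + ½Iω² = ½(1+k)Mv² = (7/10)Mv².
Energy conservation: (7/10)Mv₀² + Mgh = (7/10)Mv², so v² = v₀² + 2gh/(1+k).
v = √(4.64² + 2×9.8×3.1/1.4) = √64.93 ≈ 8.06 m/s.

v ≈ 8.06 m/s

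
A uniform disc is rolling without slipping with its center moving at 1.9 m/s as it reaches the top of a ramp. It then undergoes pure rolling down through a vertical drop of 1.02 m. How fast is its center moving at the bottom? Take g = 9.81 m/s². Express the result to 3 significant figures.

For this body I = (1/2)MR², i.e. k = I/(MR²) = 0.5.
Since it rolls without slipping, ω = v/R and KE = ½Mv² + ½Iω² = ½(1+k)Mv² = (3/4)Mv².
Energy conservation: (3/4)Mv₀² + Mgh = (3/4)Mv², so v² = v₀² + 2gh/(1+k).
v = √(1.9² + 2×9.81×1.02/1.5) = √16.95 ≈ 4.12 m/s.

v ≈ 4.12 m/s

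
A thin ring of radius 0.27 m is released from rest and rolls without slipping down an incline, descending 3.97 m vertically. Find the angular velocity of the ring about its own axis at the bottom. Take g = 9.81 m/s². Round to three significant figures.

ω ≈ 23.1 rad/s

The moment of inertia is MR², giving k ≡ I/(MR²) = 1.
Since it rolls without slipping, ω = v/R and KE = ½Mv² + ½Iω² = ½(1+k)Mv² = Mv².
Energy conservation Mgh = ½(1+k)Mv² gives v = √(2gh/(1+k)) = √(2 × 9.81 × 3.97 / 2) = 6.241 m/s.
The angular speed follows from ω = v/R = 6.241/0.27 ≈ 23.1 rad/s.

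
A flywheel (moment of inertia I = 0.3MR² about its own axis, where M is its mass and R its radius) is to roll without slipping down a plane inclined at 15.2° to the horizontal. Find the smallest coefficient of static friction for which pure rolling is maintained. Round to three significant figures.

With I = 0.3MR², the ratio k = I/(MR²) is 0.3.
Newton's second law down the slope: Mg sinθ − f = Ma. The torque equation fR = Iα (with α = a/R) gives f = kMa.
These give a = g sinθ/(1+k) and the required friction f = kMg sinθ/(1+k).
The normal force is N = Mg cosθ, so μ_min = f/N = k tanθ/(1+k).
μ_min = 0.3 × tan15.2° / 1.3 ≈ 0.0627.

μ_min ≈ 0.0627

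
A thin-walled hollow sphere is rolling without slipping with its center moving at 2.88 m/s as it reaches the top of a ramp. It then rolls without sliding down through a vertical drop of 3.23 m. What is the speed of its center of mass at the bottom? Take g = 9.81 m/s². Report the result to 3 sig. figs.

The moment of inertia is (2/3)MR², giving k ≡ I/(MR²) = 2/3.
Pure rolling means v = ωR; then KE = ½Mv² + ½I(v/R)² = ½(1+k)Mv² = (5/6)Mv².
Conserving energy between top and bottom: (5/6)Mv² = (5/6)Mv₀² + Mgh, hence v² = v₀² + 2gh/(1+k).
v = √(2.88² + 2×9.81×3.23/1.667) = √46.32 ≈ 6.81 m/s.

v ≈ 6.81 m/s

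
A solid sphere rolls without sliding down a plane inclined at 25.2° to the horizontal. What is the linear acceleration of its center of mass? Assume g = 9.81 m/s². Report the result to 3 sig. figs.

a ≈ 2.98 m/s²

The moment of inertia is (2/5)MR², giving k ≡ I/(MR²) = 0.4.
Along the incline Mg sinθ − f = Ma, and torque about the center fR = Iα = kMR²(a/R) gives f = kMa.
Eliminating f: Mg sinθ = (1+k)Ma, so a = g sinθ/(1+k) = 9.81 × sin25.2° / 1.4 ≈ 2.98 m/s².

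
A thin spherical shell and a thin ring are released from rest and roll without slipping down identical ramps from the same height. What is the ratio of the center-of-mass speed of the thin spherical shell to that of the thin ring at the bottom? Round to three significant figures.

Each satisfies Mgh = ½(1+k)Mv² with k = I/(MR²), so v ∝ 1/√(1+k).
For the thin spherical shell k = 2/3; for the thin ring k = 1.
v₁/v₂ = √((1+k₂)/(1+k₁)) = √(2/1.667) ≈ 1.10.

v_ratio ≈ 1.10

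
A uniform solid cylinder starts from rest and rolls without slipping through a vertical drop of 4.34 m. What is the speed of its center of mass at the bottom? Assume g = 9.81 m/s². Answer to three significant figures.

With I = (1/2)MR², the ratio k = I/(MR²) is 0.5.
The rolling condition ω = v/R makes the rotational term ½I(v/R)² = ½kMv², so KE_total = ½(1+k)Mv² = (3/4)Mv².
Energy conservation: Mgh = (3/4)Mv², so v = √(2gh/(1+k)) = √(2 × 9.81 × 4.34 / 1.5) ≈ 7.53 m/s.

v ≈ 7.53 m/s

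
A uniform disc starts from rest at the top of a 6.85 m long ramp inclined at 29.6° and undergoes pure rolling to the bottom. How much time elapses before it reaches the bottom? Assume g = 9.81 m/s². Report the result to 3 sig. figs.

For this body I = (1/2)MR², i.e. k = I/(MR²) = 0.5.
Along the incline Mg sinθ − f = Ma, and torque about the center fR = Iα = kMR²(a/R) gives f = kMa.
Hence a = g sinθ/(1+k) = 9.81×sin29.6°/1.5 = 3.23 m/s².
With constant a from rest, t = √(2L/a) = √(2·6.85/3.23) ≈ 2.06 s.

t ≈ 2.06 s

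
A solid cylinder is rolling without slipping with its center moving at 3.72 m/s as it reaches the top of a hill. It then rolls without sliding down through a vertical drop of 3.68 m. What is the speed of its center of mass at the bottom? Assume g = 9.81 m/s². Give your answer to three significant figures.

The moment of inertia is (1/2)MR², giving k ≡ I/(MR²) = 0.5.
Rolling without slipping gives ω = v/R, so the total kinetic energy is ½Mv² + ½Iω² = ½(1+k)Mv² = (3/4)Mv².
Conserving energy between top and bottom: (3/4)Mv² = (3/4)Mv₀² + Mgh, hence v² = v₀² + 2gh/(1+k).
v = √(3.72² + 2×9.81×3.68/1.5) = √61.97 ≈ 7.87 m/s.

v ≈ 7.87 m/s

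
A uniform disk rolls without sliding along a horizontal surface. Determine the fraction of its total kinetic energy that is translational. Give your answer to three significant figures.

Here I = (1/2)MR², so the shape factor k = I/(MR²) = 0.5.
Since ω = v/R, the translational part is ½Mv² and the rotational part is ½I(v/R)² = ½kMv²; the total is ½(1+k)Mv².
The translational fraction is therefore 1/(1+k) = 1/1.5 ≈ 0.667.

fraction ≈ 0.667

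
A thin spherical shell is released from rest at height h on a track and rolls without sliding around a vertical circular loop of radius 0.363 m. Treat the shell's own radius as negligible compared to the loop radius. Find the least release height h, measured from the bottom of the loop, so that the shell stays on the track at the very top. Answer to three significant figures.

For this body I = (2/3)MR², i.e. k = I/(MR²) = 2/3.
At the top, contact is just lost when gravity alone supplies the centripetal force: Mg = Mv_top²/r, i.e. v_top² = gr.
With ω = v/R, the kinetic energy at speed v is ½(1+k)Mv² = (5/6)Mv².
Energy conservation from release (height h) to the top (height 2r): Mgh = Mg(2r) + (5/6)M·gr.
Thus h_min = 2r + (1+k)r/2 = r(2 + 1.667/2) = 0.363 × 2.833 ≈ 1.03 m.

h_min ≈ 1.03 m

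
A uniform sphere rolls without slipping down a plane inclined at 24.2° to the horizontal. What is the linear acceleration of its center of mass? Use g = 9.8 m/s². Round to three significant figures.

With I = (2/5)MR², the ratio k = I/(MR²) is 0.4.
Translational: Mg sinθ − f = Ma. Rotational about the CM: fR = Iα = kMRa, so f = kMa.
Eliminating f: Mg sinθ = (1+k)Ma, so a = g sinθ/(1+k) = 9.8 × sin24.2° / 1.4 ≈ 2.87 m/s².

a ≈ 2.87 m/s²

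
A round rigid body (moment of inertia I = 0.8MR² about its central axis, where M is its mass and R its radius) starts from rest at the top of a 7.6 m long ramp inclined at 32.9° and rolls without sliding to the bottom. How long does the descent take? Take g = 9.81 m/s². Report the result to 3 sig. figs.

t ≈ 2.27 s

Here I = 0.8MR², so the shape factor k = I/(MR²) = 0.8.
Along the incline Mg sinθ − f = Ma, and torque about the center fR = Iα = kMR²(a/R) gives f = kMa.
Hence a = g sinθ/(1+k) = 9.81×sin32.9°/1.8 = 2.96 m/s².
With constant a from rest, t = √(2L/a) = √(2·7.6/2.96) ≈ 2.27 s.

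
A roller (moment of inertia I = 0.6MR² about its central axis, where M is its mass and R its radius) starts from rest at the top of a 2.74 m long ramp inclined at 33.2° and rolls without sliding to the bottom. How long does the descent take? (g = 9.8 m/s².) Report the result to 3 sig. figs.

t ≈ 1.28 s

The moment of inertia is 0.6MR², giving k ≡ I/(MR²) = 0.6.
Newton's second law down the slope: Mg sinθ − f = Ma. The torque equation fR = Iα (with α = a/R) gives f = kMa.
Hence a = g sinθ/(1+k) = 9.8×sin33.2°/1.6 = 3.354 m/s².
Starting from rest, L = ½at², so t = √(2L/a) = √(2×2.74/3.354) ≈ 1.28 s.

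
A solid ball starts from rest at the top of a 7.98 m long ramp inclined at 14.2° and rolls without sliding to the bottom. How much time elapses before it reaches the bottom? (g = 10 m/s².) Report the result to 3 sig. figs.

t ≈ 3.02 s

With I = (2/5)MR², the ratio k = I/(MR²) is 0.4.
Along the incline Mg sinθ − f = Ma, and torque about the center fR = Iα = kMR²(a/R) gives f = kMa.
Hence a = g sinθ/(1+k) = 10×sin14.2°/1.4 = 1.752 m/s².
Starting from rest, L = ½at², so t = √(2L/a) = √(2×7.98/1.752) ≈ 3.02 s.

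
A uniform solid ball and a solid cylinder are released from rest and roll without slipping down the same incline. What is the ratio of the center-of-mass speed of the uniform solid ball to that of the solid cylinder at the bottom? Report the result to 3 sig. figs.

v_ratio ≈ 1.04

Each satisfies Mgh = ½(1+k)Mv² with k = I/(MR²), so v ∝ 1/√(1+k).
For the uniform solid ball k = 0.4; for the solid cylinder k = 0.5.
v₁/v₂ = √((1+k₂)/(1+k₁)) = √(1.5/1.4) ≈ 1.04.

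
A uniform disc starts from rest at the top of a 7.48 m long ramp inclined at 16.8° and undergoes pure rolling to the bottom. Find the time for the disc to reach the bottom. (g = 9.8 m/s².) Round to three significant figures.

Here I = (1/2)MR², so the shape factor k = I/(MR²) = 0.5.
Along the incline Mg sinθ − f = Ma, and torque about the center fR = Iα = kMR²(a/R) gives f = kMa.
Hence a = g sinθ/(1+k) = 9.8×sin16.8°/1.5 = 1.888 m/s².
With constant a from rest, t = √(2L/a) = √(2·7.48/1.888) ≈ 2.81 s.

t ≈ 2.81 s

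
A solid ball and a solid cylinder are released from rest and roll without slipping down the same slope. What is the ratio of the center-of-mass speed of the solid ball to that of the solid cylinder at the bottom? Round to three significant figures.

Each satisfies Mgh = ½(1+k)Mv² with k = I/(MR²), so v ∝ 1/√(1+k).
For the solid ball k = 0.4; for the solid cylinder k = 0.5.
v₁/v₂ = √((1+k₂)/(1+k₁)) = √(1.5/1.4) ≈ 1.04.

v_ratio ≈ 1.04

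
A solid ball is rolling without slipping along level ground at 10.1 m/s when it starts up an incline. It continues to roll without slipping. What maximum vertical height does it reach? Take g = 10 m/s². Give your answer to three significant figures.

The moment of inertia is (2/5)MR², giving k ≡ I/(MR²) = 0.4.
Pure rolling means v = ωR; then KE = ½Mv² + ½I(v/R)² = ½(1+k)Mv² = (7/10)Mv².
All of this converts to potential energy at the highest point: (7/10)Mv₀² = Mgh.
Thus h = (1+k)v₀²/(2g) = 1.4 × 10.1² / (2 × 10) ≈ 7.14 m.

h ≈ 7.14 m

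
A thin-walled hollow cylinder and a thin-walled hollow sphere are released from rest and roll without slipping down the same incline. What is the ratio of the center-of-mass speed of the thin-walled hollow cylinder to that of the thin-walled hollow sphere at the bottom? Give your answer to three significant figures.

v_ratio ≈ 0.913

Each satisfies Mgh = ½(1+k)Mv² with k = I/(MR²), so v ∝ 1/√(1+k).
For the thin-walled hollow cylinder k = 1; for the thin-walled hollow sphere k = 2/3.
v₁/v₂ = √((1+k₂)/(1+k₁)) = √(1.667/2) ≈ 0.913.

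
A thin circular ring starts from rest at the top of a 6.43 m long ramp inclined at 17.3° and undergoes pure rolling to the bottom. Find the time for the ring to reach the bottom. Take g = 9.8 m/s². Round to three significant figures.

t ≈ 2.97 s

For this body I = MR², i.e. k = I/(MR²) = 1.
Along the incline Mg sinθ − f = Ma, and torque about the center fR = Iα = kMR²(a/R) gives f = kMa.
Hence a = g sinθ/(1+k) = 9.8×sin17.3°/2 = 1.457 m/s².
Starting from rest, L = ½at², so t = √(2L/a) = √(2×6.43/1.457) ≈ 2.97 s.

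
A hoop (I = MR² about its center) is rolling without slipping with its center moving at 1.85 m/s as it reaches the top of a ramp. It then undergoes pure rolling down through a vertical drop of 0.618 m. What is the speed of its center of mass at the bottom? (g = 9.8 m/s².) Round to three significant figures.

For this body I = MR², i.e. k = I/(MR²) = 1.
Rolling without slipping gives ω = v/R, so the total kinetic energy is ½Mv² + ½Iω² = ½(1+k)Mv² = Mv².
Energy conservation: Mv₀² + Mgh = Mv², so v² = v₀² + 2gh/(1+k).
v = √(1.85² + 2×9.8×0.618/2) = √9.479 ≈ 3.08 m/s.

v ≈ 3.08 m/s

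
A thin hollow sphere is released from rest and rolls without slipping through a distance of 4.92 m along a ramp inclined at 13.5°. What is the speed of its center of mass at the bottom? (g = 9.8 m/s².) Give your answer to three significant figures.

v ≈ 3.68 m/s

The moment of inertia is (2/3)MR², giving k ≡ I/(MR²) = 2/3.
Rolling without slipping gives ω = v/R, so the total kinetic energy is ½Mv² + ½Iω² = ½(1+k)Mv² = (5/6)Mv².
The vertical drop is h = L sinθ = 4.92 × sin13.5° = 1.149 m.
Energy conservation: Mgh = (5/6)Mv², so v = √(2gh/(1+k)) = √(2 × 9.8 × 1.149 / 1.667) ≈ 3.68 m/s.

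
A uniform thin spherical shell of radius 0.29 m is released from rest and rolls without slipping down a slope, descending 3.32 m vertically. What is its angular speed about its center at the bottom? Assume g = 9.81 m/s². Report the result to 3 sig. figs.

Here I = (2/3)MR², so the shape factor k = I/(MR²) = 2/3.
Pure rolling means v = ωR; then KE = ½Mv² + ½I(v/R)² = ½(1+k)Mv² = (5/6)Mv².
Energy conservation Mgh = ½(1+k)Mv² gives v = √(2gh/(1+k)) = √(2 × 9.81 × 3.32 / 1.667) = 6.252 m/s.
Then ω = v/R = 6.252 / 0.29 ≈ 21.6 rad/s.

ω ≈ 21.6 rad/s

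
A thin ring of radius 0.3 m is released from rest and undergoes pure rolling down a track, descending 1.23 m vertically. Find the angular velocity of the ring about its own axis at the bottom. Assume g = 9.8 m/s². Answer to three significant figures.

ω ≈ 11.6 rad/s

With I = MR², the ratio k = I/(MR²) is 1.
Rolling without slipping gives ω = v/R, so the total kinetic energy is ½Mv² + ½Iω² = ½(1+k)Mv² = Mv².
Energy conservation Mgh = ½(1+k)Mv² gives v = √(2gh/(1+k)) = √(2 × 9.8 × 1.23 / 2) = 3.472 m/s.
The angular speed follows from ω = v/R = 3.472/0.3 ≈ 11.6 rad/s.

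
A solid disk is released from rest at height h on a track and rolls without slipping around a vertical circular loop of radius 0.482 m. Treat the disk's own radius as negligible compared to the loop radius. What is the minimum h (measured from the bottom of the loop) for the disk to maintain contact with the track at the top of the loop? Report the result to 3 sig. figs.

h_min ≈ 1.33 m

Here I = (1/2)MR², so the shape factor k = I/(MR²) = 0.5.
At the top, contact is just lost when gravity alone supplies the centripetal force: Mg = Mv_top²/r, i.e. v_top² = gr.
With ω = v/R, the kinetic energy at speed v is ½(1+k)Mv² = (3/4)Mv².
Energy conservation from release (height h) to the top (height 2r): Mgh = Mg(2r) + (3/4)M·gr.
Thus h_min = 2r + (1+k)r/2 = r(2 + 1.5/2) = 0.482 × 2.75 ≈ 1.33 m.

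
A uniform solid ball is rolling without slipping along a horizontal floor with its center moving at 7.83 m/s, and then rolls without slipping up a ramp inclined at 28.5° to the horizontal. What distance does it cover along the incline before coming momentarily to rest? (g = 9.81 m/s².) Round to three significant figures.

d ≈ 9.17 m

For this body I = (2/5)MR², i.e. k = I/(MR²) = 0.4.
Rolling without slipping gives ω = v/R, so the total kinetic energy is ½Mv² + ½Iω² = ½(1+k)Mv² = (7/10)Mv².
Setting this equal to Mgh gives the vertical rise h = (1+k)v₀²/(2g) = 1.4×7.83²/(2×9.81) = 4.375 m.
The distance along the slope is d = h/sinθ = 4.375/sin28.5° ≈ 9.17 m.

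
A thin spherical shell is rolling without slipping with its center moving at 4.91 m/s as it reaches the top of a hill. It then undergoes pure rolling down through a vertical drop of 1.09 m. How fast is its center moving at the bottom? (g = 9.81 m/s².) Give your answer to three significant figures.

v ≈ 6.08 m/s

Here I = (2/3)MR², so the shape factor k = I/(MR²) = 2/3.
Rolling without slipping gives ω = v/R, so the total kinetic energy is ½Mv² + ½Iω² = ½(1+k)Mv² = (5/6)Mv².
Energy conservation: (5/6)Mv₀² + Mgh = (5/6)Mv², so v² = v₀² + 2gh/(1+k).
v = √(4.91² + 2×9.81×1.09/1.667) = √36.94 ≈ 6.08 m/s.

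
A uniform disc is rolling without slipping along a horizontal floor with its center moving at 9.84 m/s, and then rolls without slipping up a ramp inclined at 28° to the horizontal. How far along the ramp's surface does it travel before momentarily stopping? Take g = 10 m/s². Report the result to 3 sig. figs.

Here I = (1/2)MR², so the shape factor k = I/(MR²) = 0.5.
Rolling without slipping gives ω = v/R, so the total kinetic energy is ½Mv² + ½Iω² = ½(1+k)Mv² = (3/4)Mv².
Setting this equal to Mgh gives the vertical rise h = (1+k)v₀²/(2g) = 1.5×9.84²/(2×10) = 7.262 m.
Along the incline, d = h/sinθ = 7.262/sin28° ≈ 15.5 m.

d ≈ 15.5 m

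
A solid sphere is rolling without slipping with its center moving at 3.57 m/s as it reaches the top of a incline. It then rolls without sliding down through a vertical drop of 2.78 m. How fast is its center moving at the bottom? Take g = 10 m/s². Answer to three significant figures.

With I = (2/5)MR², the ratio k = I/(MR²) is 0.4.
Since it rolls without slipping, ω = v/R and KE = ½Mv² + ½Iω² = ½(1+k)Mv² = (7/10)Mv².
Conserving energy between top and bottom: (7/10)Mv² = (7/10)Mv₀² + Mgh, hence v² = v₀² + 2gh/(1+k).
v = √(3.57² + 2×10×2.78/1.4) = √52.46 ≈ 7.24 m/s.

v ≈ 7.24 m/s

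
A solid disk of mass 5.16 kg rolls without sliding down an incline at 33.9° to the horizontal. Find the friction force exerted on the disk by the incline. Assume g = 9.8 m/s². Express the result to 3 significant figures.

f ≈ 9.40 N

With I = (1/2)MR², the ratio k = I/(MR²) is 0.5.
Translational: Mg sinθ − f = Ma. Rotational about the CM: fR = Iα = kMRa, so f = kMa.
Combining, a = g sinθ/(1+k) and f = kMa = kMg sinθ/(1+k).
f = 0.5 × 5.16 × 9.8 × sin33.9° / 1.5 ≈ 9.40 N.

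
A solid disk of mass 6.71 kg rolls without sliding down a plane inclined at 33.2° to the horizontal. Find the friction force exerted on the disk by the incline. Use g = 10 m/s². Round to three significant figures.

With I = (1/2)MR², the ratio k = I/(MR²) is 0.5.
Along the incline Mg sinθ − f = Ma, and torque about the center fR = Iα = kMR²(a/R) gives f = kMa.
Combining, a = g sinθ/(1+k) and f = kMa = kMg sinθ/(1+k).
f = 0.5 × 6.71 × 10 × sin33.2° / 1.5 ≈ 12.2 N.

f ≈ 12.2 N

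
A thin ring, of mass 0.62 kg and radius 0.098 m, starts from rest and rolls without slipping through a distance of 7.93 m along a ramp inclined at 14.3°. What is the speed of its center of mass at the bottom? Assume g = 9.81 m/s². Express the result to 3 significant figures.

v ≈ 4.38 m/s

For this body I = MR², i.e. k = I/(MR²) = 1.
Rolling without slipping gives ω = v/R, so the total kinetic energy is ½Mv² + ½Iω² = ½(1+k)Mv² = Mv².
The vertical drop is h = L sinθ = 7.93 × sin14.3° = 1.959 m.
Energy conservation: Mgh = Mv², so v = √(2gh/(1+k)) = √(2 × 9.81 × 1.959 / 2) ≈ 4.38 m/s.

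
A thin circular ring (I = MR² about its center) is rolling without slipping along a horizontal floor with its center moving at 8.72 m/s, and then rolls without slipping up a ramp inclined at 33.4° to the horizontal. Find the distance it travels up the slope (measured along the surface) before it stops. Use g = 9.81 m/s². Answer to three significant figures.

d ≈ 14.1 m

For this body I = MR², i.e. k = I/(MR²) = 1.
Since it rolls without slipping, ω = v/R and KE = ½Mv² + ½Iω² = ½(1+k)Mv² = Mv².
Setting this equal to Mgh gives the vertical rise h = (1+k)v₀²/(2g) = 2×8.72²/(2×9.81) = 7.751 m.
Along the incline, d = h/sinθ = 7.751/sin33.4° ≈ 14.1 m.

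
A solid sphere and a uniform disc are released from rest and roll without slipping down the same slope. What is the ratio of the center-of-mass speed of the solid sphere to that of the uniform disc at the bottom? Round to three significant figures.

v_ratio ≈ 1.04

Each satisfies Mgh = ½(1+k)Mv² with k = I/(MR²), so v ∝ 1/√(1+k).
For the solid sphere k = 0.4; for the uniform disc k = 0.5.
v₁/v₂ = √((1+k₂)/(1+k₁)) = √(1.5/1.4) ≈ 1.04.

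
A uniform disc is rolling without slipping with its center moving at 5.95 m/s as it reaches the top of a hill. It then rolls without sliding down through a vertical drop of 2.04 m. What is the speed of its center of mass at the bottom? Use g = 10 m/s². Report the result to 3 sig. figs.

The moment of inertia is (1/2)MR², giving k ≡ I/(MR²) = 0.5.
Pure rolling means v = ωR; then KE = ½Mv² + ½I(v/R)² = ½(1+k)Mv² = (3/4)Mv².
Conserving energy between top and bottom: (3/4)Mv² = (3/4)Mv₀² + Mgh, hence v² = v₀² + 2gh/(1+k).
v = √(5.95² + 2×10×2.04/1.5) = √62.6 ≈ 7.91 m/s.

v ≈ 7.91 m/s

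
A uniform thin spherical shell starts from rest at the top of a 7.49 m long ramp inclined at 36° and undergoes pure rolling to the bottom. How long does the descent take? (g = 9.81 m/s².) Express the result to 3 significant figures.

t ≈ 2.08 s

Here I = (2/3)MR², so the shape factor k = I/(MR²) = 2/3.
Newton's second law down the slope: Mg sinθ − f = Ma. The torque equation fR = Iα (with α = a/R) gives f = kMa.
Hence a = g sinθ/(1+k) = 9.81×sin36°/1.667 = 3.46 m/s².
With constant a from rest, t = √(2L/a) = √(2·7.49/3.46) ≈ 2.08 s.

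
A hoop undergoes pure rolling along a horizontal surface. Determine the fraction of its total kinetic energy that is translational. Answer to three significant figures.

With I = MR², the ratio k = I/(MR²) is 1.
Since ω = v/R, the translational part is ½Mv² and the rotational part is ½I(v/R)² = ½kMv²; the total is ½(1+k)Mv².
The translational fraction is therefore 1/(1+k) = 1/2 ≈ 0.500.

fraction ≈ 0.500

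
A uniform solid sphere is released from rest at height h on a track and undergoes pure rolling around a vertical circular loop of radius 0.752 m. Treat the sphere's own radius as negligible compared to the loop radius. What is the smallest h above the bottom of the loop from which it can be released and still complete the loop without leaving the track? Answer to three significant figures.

The moment of inertia is (2/5)MR², giving k ≡ I/(MR²) = 0.4.
At the top, contact is just lost when gravity alone supplies the centripetal force: Mg = Mv_top²/r, i.e. v_top² = gr.
With ω = v/R, the kinetic energy at speed v is ½(1+k)Mv² = (7/10)Mv².
Energy conservation from release (height h) to the top (height 2r): Mgh = Mg(2r) + (7/10)M·gr.
Thus h_min = 2r + (1+k)r/2 = r(2 + 1.4/2) = 0.752 × 2.7 ≈ 2.03 m.

h_min ≈ 2.03 m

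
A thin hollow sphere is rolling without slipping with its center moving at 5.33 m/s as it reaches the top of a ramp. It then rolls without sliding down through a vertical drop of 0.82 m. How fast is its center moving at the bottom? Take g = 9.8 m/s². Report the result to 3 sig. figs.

v ≈ 6.17 m/s

The moment of inertia is (2/3)MR², giving k ≡ I/(MR²) = 2/3.
Since it rolls without slipping, ω = v/R and KE = ½Mv² + ½Iω² = ½(1+k)Mv² = (5/6)Mv².
Conserving energy between top and bottom: (5/6)Mv² = (5/6)Mv₀² + Mgh, hence v² = v₀² + 2gh/(1+k).
v = √(5.33² + 2×9.8×0.82/1.667) = √38.05 ≈ 6.17 m/s.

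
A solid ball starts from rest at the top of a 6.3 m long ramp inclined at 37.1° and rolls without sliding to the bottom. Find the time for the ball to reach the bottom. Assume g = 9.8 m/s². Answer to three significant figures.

t ≈ 1.73 s

Here I = (2/5)MR², so the shape factor k = I/(MR²) = 0.4.
Translational: Mg sinθ − f = Ma. Rotational about the CM: fR = Iα = kMRa, so f = kMa.
Hence a = g sinθ/(1+k) = 9.8×sin37.1°/1.4 = 4.222 m/s².
With constant a from rest, t = √(2L/a) = √(2·6.3/4.222) ≈ 1.73 s.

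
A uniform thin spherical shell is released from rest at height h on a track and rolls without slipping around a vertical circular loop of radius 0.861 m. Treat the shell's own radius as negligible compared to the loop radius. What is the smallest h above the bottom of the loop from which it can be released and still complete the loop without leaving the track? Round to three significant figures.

h_min ≈ 2.44 m

The moment of inertia is (2/3)MR², giving k ≡ I/(MR²) = 2/3.
At the top, contact is just lost when gravity alone supplies the centripetal force: Mg = Mv_top²/r, i.e. v_top² = gr.
With ω = v/R, the kinetic energy at speed v is ½(1+k)Mv² = (5/6)Mv².
Energy conservation from release (height h) to the top (height 2r): Mgh = Mg(2r) + (5/6)M·gr.
Thus h_min = 2r + (1+k)r/2 = r(2 + 1.667/2) = 0.861 × 2.833 ≈ 2.44 m.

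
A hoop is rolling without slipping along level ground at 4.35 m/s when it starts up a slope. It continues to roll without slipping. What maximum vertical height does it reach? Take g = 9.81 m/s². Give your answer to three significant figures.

For this body I = MR², i.e. k = I/(MR²) = 1.
Since it rolls without slipping, ω = v/R and KE = ½Mv² + ½Iω² = ½(1+k)Mv² = Mv².
At the top the kinetic energy is zero, so Mv₀² = Mgh.
Thus h = (1+k)v₀²/(2g) = 2 × 4.35² / (2 × 9.81) ≈ 1.93 m.

h ≈ 1.93 m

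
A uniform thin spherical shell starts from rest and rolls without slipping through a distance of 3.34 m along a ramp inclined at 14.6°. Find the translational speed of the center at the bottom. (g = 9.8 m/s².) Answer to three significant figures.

v ≈ 3.15 m/s

With I = (2/3)MR², the ratio k = I/(MR²) is 2/3.
The rolling condition ω = v/R makes the rotational term ½I(v/R)² = ½kMv², so KE_total = ½(1+k)Mv² = (5/6)Mv².
The vertical drop is h = L sinθ = 3.34 × sin14.6° = 0.8419 m.
Energy conservation: Mgh = (5/6)Mv², so v = √(2gh/(1+k)) = √(2 × 9.8 × 0.8419 / 1.667) ≈ 3.15 m/s.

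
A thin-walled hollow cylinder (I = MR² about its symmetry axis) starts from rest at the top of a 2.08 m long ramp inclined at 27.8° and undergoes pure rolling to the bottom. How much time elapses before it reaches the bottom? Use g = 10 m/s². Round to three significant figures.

The moment of inertia is MR², giving k ≡ I/(MR²) = 1.
Newton's second law down the slope: Mg sinθ − f = Ma. The torque equation fR = Iα (with α = a/R) gives f = kMa.
Hence a = g sinθ/(1+k) = 10×sin27.8°/2 = 2.332 m/s².
With constant a from rest, t = √(2L/a) = √(2·2.08/2.332) ≈ 1.34 s.

t ≈ 1.34 s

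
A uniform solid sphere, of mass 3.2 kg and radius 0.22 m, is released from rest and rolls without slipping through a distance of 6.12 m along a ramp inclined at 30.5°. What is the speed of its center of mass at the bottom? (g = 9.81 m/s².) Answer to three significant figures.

v ≈ 6.60 m/s

For this body I = (2/5)MR², i.e. k = I/(MR²) = 0.4.
The rolling condition ω = v/R makes the rotational term ½I(v/R)² = ½kMv², so KE_total = ½(1+k)Mv² = (7/10)Mv².
The vertical drop is h = L sinθ = 6.12 × sin30.5° = 3.106 m.
Energy conservation: Mgh = (7/10)Mv², so v = √(2gh/(1+k)) = √(2 × 9.81 × 3.106 / 1.4) ≈ 6.60 m/s.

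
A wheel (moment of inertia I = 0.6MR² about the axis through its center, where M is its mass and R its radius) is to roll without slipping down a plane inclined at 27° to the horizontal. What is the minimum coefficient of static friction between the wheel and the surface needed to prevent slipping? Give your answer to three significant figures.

μ_min ≈ 0.191

The moment of inertia is 0.6MR², giving k ≡ I/(MR²) = 0.6.
Newton's second law down the slope: Mg sinθ − f = Ma. The torque equation fR = Iα (with α = a/R) gives f = kMa.
These give a = g sinθ/(1+k) and the required friction f = kMg sinθ/(1+k).
With N = Mg cosθ, the no-slip condition f ≤ μN gives μ_min = f/N = k tanθ/(1+k).
μ_min = 0.6 × tan27° / 1.6 ≈ 0.191.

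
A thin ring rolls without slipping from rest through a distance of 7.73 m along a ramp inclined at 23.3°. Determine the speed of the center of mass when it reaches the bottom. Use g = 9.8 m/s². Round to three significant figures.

v ≈ 5.47 m/s

For this body I = MR², i.e. k = I/(MR²) = 1.
Rolling without slipping gives ω = v/R, so the total kinetic energy is ½Mv² + ½Iω² = ½(1+k)Mv² = Mv².
The vertical drop is h = L sinθ = 7.73 × sin23.3° = 3.058 m.
Setting Mgh = Mv² gives v = √(2gh/(1+k)) = √(2·9.8·3.058/2) ≈ 5.47 m/s.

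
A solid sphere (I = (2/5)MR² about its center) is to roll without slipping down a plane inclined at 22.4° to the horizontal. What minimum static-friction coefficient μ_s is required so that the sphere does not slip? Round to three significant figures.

For this body I = (2/5)MR², i.e. k = I/(MR²) = 0.4.
Translational: Mg sinθ − f = Ma. Rotational about the CM: fR = Iα = kMRa, so f = kMa.
These give a = g sinθ/(1+k) and the required friction f = kMg sinθ/(1+k).
The normal force is N = Mg cosθ, so μ_min = f/N = k tanθ/(1+k).
μ_min = 0.4 × tan22.4° / 1.4 ≈ 0.118.

μ_min ≈ 0.118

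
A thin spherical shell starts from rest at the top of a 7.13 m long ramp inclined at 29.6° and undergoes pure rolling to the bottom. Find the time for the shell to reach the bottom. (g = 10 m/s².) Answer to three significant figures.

With I = (2/3)MR², the ratio k = I/(MR²) is 2/3.
Newton's second law down the slope: Mg sinθ − f = Ma. The torque equation fR = Iα (with α = a/R) gives f = kMa.
Hence a = g sinθ/(1+k) = 10×sin29.6°/1.667 = 2.964 m/s².
Starting from rest, L = ½at², so t = √(2L/a) = √(2×7.13/2.964) ≈ 2.19 s.

t ≈ 2.19 s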